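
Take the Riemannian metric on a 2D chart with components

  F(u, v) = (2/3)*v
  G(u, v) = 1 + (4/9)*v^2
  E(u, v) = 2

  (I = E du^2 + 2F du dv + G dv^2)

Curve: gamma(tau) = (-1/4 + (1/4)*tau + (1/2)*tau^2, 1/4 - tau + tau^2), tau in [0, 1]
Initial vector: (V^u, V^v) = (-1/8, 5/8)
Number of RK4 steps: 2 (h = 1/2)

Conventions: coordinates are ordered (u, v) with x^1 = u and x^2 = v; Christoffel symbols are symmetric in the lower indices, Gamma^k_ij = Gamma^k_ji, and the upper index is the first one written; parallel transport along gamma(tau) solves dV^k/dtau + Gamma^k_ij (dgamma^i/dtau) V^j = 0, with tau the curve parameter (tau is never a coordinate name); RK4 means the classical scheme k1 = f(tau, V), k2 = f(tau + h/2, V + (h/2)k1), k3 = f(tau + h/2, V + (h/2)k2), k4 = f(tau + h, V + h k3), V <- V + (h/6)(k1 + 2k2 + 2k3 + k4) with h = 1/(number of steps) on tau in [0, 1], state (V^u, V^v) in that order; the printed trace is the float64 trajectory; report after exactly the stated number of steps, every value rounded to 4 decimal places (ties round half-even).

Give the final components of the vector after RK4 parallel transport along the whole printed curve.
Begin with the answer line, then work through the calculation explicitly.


Answer: V^u = -0.1250, V^v = 0.6250

gamma'(tau) = (1/4 + tau, -1 + 2*tau); f(tau, V)^k = -Gamma^k_ij(gamma(tau)) gamma'^i(tau) V^j; h = 1/2; intermediate values shown to 6 dp
curve data and Christoffel symbols at the stage parameters:
  tau = 0.000000: gamma = (-0.250000, 0.250000), gamma' = (0.250000, -1.000000); Gamma_uuu = 0.000000, Gamma_uuv = 0.000000, Gamma_uvv = 0.328767, Gamma_vuu = 0.000000, Gamma_vuv = 0.000000, Gamma_vvv = 0.054795
  tau = 0.250000: gamma = (-0.156250, 0.062500), gamma' = (0.500000, -0.500000); Gamma_uuu = 0.000000, Gamma_uuv = 0.000000, Gamma_uvv = 0.333044, Gamma_vuu = 0.000000, Gamma_vuv = 0.000000, Gamma_vvv = 0.013877
  tau = 0.500000: gamma = (0.000000, 0.000000), gamma' = (0.750000, 0.000000); Gamma_uuu = 0.000000, Gamma_uuv = 0.000000, Gamma_uvv = 0.333333, Gamma_vuu = 0.000000, Gamma_vuv = 0.000000, Gamma_vvv = 0.000000
  tau = 0.750000: gamma = (0.218750, 0.062500), gamma' = (1.000000, 0.500000); Gamma_uuu = 0.000000, Gamma_uuv = 0.000000, Gamma_uvv = 0.333044, Gamma_vuu = 0.000000, Gamma_vuv = 0.000000, Gamma_vvv = 0.013877
  tau = 1.000000: gamma = (0.500000, 0.250000), gamma' = (1.250000, 1.000000); Gamma_uuu = 0.000000, Gamma_uuv = 0.000000, Gamma_uvv = 0.328767, Gamma_vuu = 0.000000, Gamma_vuv = 0.000000, Gamma_vvv = 0.054795
step 0: V^u = -0.1250, V^v = 0.6250
step 1: k1 = (0.205479, 0.034247), k2 = (0.105502, 0.004396), k3 = (0.104259, 0.004344), k4 = (0.000000, 0.000000); V <- V + (h/6)(k1 + 2k2 + 2k3 + k4): V^u = -0.0729, V^v = 0.6293
step 2: k1 = (0.000000, 0.000000), k2 = (-0.104794, -0.004366), k3 = (-0.104612, -0.004359), k4 = (-0.206180, -0.034363); V <- V + (h/6)(k1 + 2k2 + 2k3 + k4): V^u = -0.1250, V^v = 0.6250


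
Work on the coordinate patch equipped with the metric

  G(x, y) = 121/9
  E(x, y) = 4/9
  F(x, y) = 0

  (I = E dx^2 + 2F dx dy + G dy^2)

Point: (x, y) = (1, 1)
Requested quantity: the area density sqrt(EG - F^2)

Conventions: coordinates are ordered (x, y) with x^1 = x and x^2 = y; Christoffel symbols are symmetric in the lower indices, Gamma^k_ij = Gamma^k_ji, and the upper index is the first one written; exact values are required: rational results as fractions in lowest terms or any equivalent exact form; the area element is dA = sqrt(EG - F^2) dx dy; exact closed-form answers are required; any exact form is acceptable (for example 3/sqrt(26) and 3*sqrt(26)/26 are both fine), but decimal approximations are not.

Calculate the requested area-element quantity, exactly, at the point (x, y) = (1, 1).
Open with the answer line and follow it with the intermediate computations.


Answer: sqrt(EG - F^2) = 22/9

E = 4/9, F = 0, G = 121/9; EG - F^2 = 484/81


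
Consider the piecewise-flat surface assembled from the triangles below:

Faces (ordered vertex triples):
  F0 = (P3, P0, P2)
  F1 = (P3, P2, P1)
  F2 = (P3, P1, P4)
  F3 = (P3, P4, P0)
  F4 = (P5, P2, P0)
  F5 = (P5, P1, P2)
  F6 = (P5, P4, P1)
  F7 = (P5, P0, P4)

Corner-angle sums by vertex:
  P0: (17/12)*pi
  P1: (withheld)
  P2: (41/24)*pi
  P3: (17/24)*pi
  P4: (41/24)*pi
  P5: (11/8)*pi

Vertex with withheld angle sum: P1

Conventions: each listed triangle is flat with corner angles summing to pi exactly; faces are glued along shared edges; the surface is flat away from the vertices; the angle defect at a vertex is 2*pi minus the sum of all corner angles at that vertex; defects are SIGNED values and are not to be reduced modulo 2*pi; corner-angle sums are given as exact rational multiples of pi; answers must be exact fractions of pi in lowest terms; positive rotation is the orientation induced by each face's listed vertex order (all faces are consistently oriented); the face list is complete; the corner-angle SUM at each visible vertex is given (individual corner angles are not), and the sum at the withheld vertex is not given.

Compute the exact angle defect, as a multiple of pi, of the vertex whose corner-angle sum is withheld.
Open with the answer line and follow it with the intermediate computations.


Answer: defect(P1) = (11/12)*pi

V = 6, E = 12, F = 8; chi = V - E + F = 2
Gauss-Bonnet: total defect = 2*pi*chi = 4*pi; visible defects sum to (37/12)*pi


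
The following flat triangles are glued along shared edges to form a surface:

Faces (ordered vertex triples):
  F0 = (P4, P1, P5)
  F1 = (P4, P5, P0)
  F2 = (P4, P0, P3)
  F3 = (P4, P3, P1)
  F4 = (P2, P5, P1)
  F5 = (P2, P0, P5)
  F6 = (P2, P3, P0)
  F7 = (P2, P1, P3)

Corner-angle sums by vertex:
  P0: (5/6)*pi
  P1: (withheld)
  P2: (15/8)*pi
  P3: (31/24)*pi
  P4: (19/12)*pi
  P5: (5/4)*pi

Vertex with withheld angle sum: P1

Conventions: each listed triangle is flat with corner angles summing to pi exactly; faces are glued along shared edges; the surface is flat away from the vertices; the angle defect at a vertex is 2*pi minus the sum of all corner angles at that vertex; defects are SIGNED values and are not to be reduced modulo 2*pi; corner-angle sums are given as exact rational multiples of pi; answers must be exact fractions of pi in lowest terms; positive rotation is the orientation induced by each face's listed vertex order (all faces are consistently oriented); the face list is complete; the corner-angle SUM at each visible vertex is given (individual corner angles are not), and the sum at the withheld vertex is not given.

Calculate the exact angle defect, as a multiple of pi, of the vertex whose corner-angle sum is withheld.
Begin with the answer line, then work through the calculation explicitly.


Answer: defect(P1) = (5/6)*pi

V = 6, E = 12, F = 8; chi = V - E + F = 2
Gauss-Bonnet: total defect = 2*pi*chi = 4*pi; visible defects sum to (19/6)*pi


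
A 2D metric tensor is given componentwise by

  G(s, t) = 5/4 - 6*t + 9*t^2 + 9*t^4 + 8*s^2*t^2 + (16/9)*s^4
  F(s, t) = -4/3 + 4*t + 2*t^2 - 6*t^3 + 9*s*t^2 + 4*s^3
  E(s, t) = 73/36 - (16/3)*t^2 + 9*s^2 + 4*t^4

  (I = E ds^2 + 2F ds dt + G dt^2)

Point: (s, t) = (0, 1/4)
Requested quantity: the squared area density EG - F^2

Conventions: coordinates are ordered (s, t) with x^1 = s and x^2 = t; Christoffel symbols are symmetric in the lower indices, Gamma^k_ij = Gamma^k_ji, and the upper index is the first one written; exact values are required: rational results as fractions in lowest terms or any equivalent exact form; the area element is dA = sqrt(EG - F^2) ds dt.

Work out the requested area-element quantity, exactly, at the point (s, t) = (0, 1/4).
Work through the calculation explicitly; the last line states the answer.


E = 985/576, F = -29/96, G = 89/256; EG - F^2 = 74209/147456

Answer: EG - F^2 = 74209/147456


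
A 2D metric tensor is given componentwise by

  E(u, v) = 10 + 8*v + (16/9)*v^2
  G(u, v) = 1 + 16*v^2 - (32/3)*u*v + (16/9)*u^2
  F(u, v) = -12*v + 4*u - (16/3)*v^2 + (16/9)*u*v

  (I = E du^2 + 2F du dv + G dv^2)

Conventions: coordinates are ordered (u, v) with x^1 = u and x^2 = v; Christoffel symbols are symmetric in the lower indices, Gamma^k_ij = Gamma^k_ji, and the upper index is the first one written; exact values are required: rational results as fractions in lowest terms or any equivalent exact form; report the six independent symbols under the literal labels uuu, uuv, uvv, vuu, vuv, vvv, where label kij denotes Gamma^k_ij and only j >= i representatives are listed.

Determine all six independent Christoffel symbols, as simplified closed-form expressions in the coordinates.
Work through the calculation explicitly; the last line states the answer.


E = 10 + 8*v + (16/9)*v^2; F = -12*v + 4*u - (16/3)*v^2 + (16/9)*u*v; G = 1 + 16*v^2 - (32/3)*u*v + (16/9)*u^2
Gamma^k_ij = (1/2) g^{kl} (d_i g_jl + d_j g_il - d_l g_ij), with g^inv = (1/(EG-F^2)) [[G, -F], [-F, E]]
first partials: E_u = 0, E_v = 8 + (32/9)*v, F_u = 4 + (16/9)*v, F_v = -12 - (32/3)*v + (16/9)*u, G_u = -(32/3)*v + (32/9)*u, G_v = 32*v - (32/3)*u
D = EG - F^2 = 10 + 8*v + (160/9)*v^2 - (32/3)*u*v + (16/9)*u^2
expanded: Gamma^u_uu = (G E_u - 2F F_u + F E_v)/(2D), Gamma^u_uv = (G E_v - F G_u)/(2D), Gamma^u_vv = (2G F_v - G G_u - F G_v)/(2D), Gamma^v_uu = (2E F_u - E E_v - F E_u)/(2D), Gamma^v_uv = (E G_u - F E_v)/(2D), Gamma^v_vv = (E G_v - 2F F_v + F G_u)/(2D); substitute and cancel common factors

Answer: Gamma_uuu = 0, Gamma_uuv = (8*v + 18)/(8*u^2 - 48*u*v + 80*v^2 + 36*v + 45), Gamma_uvv = (-24*v - 54)/(8*u^2 - 48*u*v + 80*v^2 + 36*v + 45), Gamma_vuu = 0, Gamma_vuv = (8*u - 24*v)/(8*u^2 - 48*u*v + 80*v^2 + 36*v + 45), Gamma_vvv = (-24*u + 72*v)/(8*u^2 - 48*u*v + 80*v^2 + 36*v + 45)


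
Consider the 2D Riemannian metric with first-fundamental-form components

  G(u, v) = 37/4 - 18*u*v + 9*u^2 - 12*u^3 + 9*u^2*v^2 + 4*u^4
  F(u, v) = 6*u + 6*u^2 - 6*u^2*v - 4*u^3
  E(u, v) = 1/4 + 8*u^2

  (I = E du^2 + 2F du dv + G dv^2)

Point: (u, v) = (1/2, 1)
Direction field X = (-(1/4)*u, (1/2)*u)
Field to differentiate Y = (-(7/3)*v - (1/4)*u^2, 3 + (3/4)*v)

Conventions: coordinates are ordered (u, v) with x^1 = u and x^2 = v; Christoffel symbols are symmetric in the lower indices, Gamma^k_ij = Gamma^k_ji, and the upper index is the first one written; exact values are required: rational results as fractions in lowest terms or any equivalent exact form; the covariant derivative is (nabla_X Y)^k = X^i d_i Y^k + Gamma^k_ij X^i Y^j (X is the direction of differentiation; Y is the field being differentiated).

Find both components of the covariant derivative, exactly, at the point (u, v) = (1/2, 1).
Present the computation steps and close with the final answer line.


E = 9/4, F = 5/2, G = 7/2 at the point
E_u = 8, E_v = 0, F_u = 3, F_v = -3/2, G_u = -7, G_v = -9/2
EG - F^2 = 13/8;  g^inv = (8/13) * [[7/2, -5/2], [-5/2, 9/4]]
first-kind symbols [ij,l] = (1/2)(d_i g_jl + d_j g_il - d_l g_ij): [uu,u] = E_u/2 = 4, [uu,v] = F_u - E_v/2 = 3, [uv,u] = E_v/2 = 0, [uv,v] = G_u/2 = -7/2, [vv,u] = F_v - G_u/2 = 2, [vv,v] = G_v/2 = -9/4
Gamma^u_ij = (G*[ij,u] - F*[ij,v])/(EG - F^2), Gamma^v_ij = (E*[ij,v] - F*[ij,u])/(EG - F^2)
Gamma_uuu = 4, Gamma_uuv = 70/13, Gamma_uvv = 101/13, Gamma_vuu = -2, Gamma_vuv = -63/13, Gamma_vvv = -161/26
X = (-1/8, 1/4), Y = (-115/48, 15/4) at the point

Answer: (nabla_X Y)^u = 907/416, (nabla_X Y)^v = -1301/1248


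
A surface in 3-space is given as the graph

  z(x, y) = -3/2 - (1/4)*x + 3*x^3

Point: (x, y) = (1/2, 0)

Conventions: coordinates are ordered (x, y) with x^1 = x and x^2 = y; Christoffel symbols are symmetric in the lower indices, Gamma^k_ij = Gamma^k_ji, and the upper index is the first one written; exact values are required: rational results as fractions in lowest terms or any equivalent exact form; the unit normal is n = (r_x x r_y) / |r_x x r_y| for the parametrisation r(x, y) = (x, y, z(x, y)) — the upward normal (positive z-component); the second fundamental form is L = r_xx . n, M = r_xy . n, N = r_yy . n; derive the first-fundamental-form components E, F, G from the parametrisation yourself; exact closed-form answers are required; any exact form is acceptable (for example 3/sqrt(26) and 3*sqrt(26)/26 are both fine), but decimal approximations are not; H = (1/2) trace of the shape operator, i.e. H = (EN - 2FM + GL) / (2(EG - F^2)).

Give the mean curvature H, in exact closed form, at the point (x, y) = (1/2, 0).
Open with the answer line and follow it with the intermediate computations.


Answer: H = 9*sqrt(5)/50

z_x = 2, z_y = 0, z_xx = 9, z_xy = 0, z_yy = 0
E = 5, F = 0, G = 1; answer radicand W^2 = 5
unnormalised second-form numerators: l = 9, m = 0, n = 0; L = l/sqrt(5), and similarly M = m/sqrt(W^2), N = n/sqrt(W^2)
H = (E*n - 2*F*m + G*l) / (2*(EG - F^2)*sqrt(W^2)); E*n - 2*F*m + G*l = 9, EG - F^2 = 5, so H = (9/10)/sqrt(5)


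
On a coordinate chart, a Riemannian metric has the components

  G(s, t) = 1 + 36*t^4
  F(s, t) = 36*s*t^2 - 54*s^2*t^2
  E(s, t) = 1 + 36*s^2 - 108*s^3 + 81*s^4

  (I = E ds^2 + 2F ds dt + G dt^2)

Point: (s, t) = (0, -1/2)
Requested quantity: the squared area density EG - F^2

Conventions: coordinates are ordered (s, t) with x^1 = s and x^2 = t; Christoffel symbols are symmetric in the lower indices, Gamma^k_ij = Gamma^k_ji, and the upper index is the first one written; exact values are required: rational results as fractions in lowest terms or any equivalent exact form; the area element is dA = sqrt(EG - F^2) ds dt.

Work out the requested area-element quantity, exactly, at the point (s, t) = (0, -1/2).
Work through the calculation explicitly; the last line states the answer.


E = 1, F = 0, G = 13/4; EG - F^2 = 13/4

Answer: EG - F^2 = 13/4


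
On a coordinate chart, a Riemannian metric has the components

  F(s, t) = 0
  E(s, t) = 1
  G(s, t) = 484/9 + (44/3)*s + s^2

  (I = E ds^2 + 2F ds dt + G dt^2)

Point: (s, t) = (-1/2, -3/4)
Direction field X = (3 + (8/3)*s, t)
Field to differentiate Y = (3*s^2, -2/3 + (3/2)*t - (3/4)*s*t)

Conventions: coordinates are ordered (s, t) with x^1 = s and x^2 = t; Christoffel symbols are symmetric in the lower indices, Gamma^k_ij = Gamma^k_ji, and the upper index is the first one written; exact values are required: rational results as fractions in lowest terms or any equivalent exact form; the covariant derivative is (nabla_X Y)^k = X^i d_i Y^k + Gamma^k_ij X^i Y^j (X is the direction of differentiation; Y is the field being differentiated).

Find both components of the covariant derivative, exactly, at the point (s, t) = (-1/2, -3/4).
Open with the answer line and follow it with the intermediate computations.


Answer: (nabla_X Y)^s = -11999/768, (nabla_X Y)^t = -4159/3936

E = 1, F = 0, G = 1681/36 at the point
E_s = 0, E_t = 0, F_s = 0, F_t = 0, G_s = 41/3, G_t = 0
EG - F^2 = 1681/36;  g^inv = (36/1681) * [[1681/36, 0], [0, 1]]
first-kind symbols [ij,l] = (1/2)(d_i g_jl + d_j g_il - d_l g_ij): [ss,s] = E_s/2 = 0, [ss,t] = F_s - E_t/2 = 0, [st,s] = E_t/2 = 0, [st,t] = G_s/2 = 41/6, [tt,s] = F_t - G_s/2 = -41/6, [tt,t] = G_t/2 = 0
Gamma^s_ij = (G*[ij,s] - F*[ij,t])/(EG - F^2), Gamma^t_ij = (E*[ij,t] - F*[ij,s])/(EG - F^2)
Gamma_sss = 0, Gamma_sst = 0, Gamma_stt = -41/6, Gamma_tss = 0, Gamma_tst = 6/41, Gamma_ttt = 0
X = (5/3, -3/4), Y = (3/4, -199/96) at the point


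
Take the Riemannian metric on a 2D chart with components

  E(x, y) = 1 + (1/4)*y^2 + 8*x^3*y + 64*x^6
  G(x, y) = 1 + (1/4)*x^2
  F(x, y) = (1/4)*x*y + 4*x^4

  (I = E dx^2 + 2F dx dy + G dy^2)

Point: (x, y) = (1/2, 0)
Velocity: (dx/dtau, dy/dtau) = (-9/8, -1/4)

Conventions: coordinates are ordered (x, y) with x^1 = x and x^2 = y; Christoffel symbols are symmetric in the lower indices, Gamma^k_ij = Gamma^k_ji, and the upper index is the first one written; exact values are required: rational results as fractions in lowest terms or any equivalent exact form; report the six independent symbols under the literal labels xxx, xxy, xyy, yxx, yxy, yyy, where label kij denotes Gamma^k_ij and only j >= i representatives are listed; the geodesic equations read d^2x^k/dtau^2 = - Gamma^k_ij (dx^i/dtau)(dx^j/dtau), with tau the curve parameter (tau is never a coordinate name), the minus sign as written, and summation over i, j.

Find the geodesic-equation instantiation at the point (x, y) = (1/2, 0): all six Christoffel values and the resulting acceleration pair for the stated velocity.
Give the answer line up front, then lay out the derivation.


Answer: Gamma_xxx = 32/11, Gamma_xxy = 8/33, Gamma_xyy = 0, Gamma_yxx = 8/11, Gamma_yxy = 2/33, Gamma_yyy = 0; accelerations (d^2x/dtau^2, d^2y/dtau^2) = (-42/11, -21/22)

E = 2, F = 1/4, G = 17/16 at the point
E_x = 12, E_y = 1, F_x = 2, F_y = 1/8, G_x = 1/4, G_y = 0
EG - F^2 = 33/16;  g^inv = (16/33) * [[17/16, -1/4], [-1/4, 2]]
first-kind symbols [ij,l] = (1/2)(d_i g_jl + d_j g_il - d_l g_ij): [xx,x] = E_x/2 = 6, [xx,y] = F_x - E_y/2 = 3/2, [xy,x] = E_y/2 = 1/2, [xy,y] = G_x/2 = 1/8, [yy,x] = F_y - G_x/2 = 0, [yy,y] = G_y/2 = 0
Gamma^x_ij = (G*[ij,x] - F*[ij,y])/(EG - F^2), Gamma^y_ij = (E*[ij,y] - F*[ij,x])/(EG - F^2)
Gamma_xxx = 32/11, Gamma_xxy = 8/33, Gamma_xyy = 0, Gamma_yxx = 8/11, Gamma_yxy = 2/33, Gamma_yyy = 0
d^2x/dtau^2 = -(Gamma_xxx*(-9/8)^2 + 2*Gamma_xxy*(-9/8)*(-1/4) + Gamma_xyy*(-1/4)^2) = -42/11
d^2y/dtau^2 = -(Gamma_yxx*(-9/8)^2 + 2*Gamma_yxy*(-9/8)*(-1/4) + Gamma_yyy*(-1/4)^2) = -21/22


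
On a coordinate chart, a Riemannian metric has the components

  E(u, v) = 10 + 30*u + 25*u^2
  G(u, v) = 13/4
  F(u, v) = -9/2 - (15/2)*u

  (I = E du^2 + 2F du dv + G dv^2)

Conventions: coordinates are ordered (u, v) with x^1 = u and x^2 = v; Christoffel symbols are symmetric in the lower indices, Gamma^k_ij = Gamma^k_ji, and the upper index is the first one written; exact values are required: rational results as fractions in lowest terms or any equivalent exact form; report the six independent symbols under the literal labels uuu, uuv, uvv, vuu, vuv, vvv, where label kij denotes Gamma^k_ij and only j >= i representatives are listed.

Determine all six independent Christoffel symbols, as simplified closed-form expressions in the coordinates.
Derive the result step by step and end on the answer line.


E = 10 + 30*u + 25*u^2; F = -9/2 - (15/2)*u; G = 13/4
Gamma^k_ij = (1/2) g^{kl} (d_i g_jl + d_j g_il - d_l g_ij), with g^inv = (1/(EG-F^2)) [[G, -F], [-F, E]]
first partials: E_u = 30 + 50*u, E_v = 0, F_u = -15/2, F_v = 0, G_u = 0, G_v = 0
D = EG - F^2 = 49/4 + 30*u + 25*u^2
expanded: Gamma^u_uu = (G E_u - 2F F_u + F E_v)/(2D), Gamma^u_uv = (G E_v - F G_u)/(2D), Gamma^u_vv = (2G F_v - G G_u - F G_v)/(2D), Gamma^v_uu = (2E F_u - E E_v - F E_u)/(2D), Gamma^v_uv = (E G_u - F E_v)/(2D), Gamma^v_vv = (E G_v - 2F F_v + F G_u)/(2D); substitute and cancel common factors

Answer: Gamma_uuu = (100*u + 60)/(100*u^2 + 120*u + 49), Gamma_uuv = 0, Gamma_uvv = 0, Gamma_vuu = -30/(100*u^2 + 120*u + 49), Gamma_vuv = 0, Gamma_vvv = 0


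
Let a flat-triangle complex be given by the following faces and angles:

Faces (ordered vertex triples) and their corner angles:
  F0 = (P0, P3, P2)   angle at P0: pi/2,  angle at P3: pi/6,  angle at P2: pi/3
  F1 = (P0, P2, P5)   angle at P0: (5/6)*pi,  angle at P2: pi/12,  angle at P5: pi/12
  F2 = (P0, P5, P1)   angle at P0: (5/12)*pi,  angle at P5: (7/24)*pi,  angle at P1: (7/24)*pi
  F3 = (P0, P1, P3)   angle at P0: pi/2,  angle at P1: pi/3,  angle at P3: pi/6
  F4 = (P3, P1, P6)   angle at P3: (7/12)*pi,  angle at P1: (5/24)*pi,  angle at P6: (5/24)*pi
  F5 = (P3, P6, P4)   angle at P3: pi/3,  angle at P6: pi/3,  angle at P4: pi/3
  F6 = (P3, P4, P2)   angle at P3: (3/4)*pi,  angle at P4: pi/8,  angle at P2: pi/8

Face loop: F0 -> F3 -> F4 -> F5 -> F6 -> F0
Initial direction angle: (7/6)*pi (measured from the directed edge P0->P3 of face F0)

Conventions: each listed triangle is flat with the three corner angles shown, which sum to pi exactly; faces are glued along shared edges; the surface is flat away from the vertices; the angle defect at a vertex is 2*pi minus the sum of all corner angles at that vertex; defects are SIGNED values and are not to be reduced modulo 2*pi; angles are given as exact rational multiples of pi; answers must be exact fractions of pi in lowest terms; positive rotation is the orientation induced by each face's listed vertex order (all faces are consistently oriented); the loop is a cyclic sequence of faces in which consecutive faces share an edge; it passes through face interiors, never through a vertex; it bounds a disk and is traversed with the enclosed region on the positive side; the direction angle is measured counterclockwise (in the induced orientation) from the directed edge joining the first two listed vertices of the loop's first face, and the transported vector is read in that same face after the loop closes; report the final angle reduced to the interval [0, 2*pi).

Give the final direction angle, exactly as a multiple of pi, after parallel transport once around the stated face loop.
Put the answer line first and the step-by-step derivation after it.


Answer: final direction angle = (7/6)*pi

enclosed vertex P3: corner angles sum to 2*pi, defect = 2*pi - 2*pi = 0
the rotation equals the total enclosed defect, so the final angle is initial + defects (mod 2*pi)
final angle = (7/6)*pi + 0 = (7/6)*pi (mod 2*pi)


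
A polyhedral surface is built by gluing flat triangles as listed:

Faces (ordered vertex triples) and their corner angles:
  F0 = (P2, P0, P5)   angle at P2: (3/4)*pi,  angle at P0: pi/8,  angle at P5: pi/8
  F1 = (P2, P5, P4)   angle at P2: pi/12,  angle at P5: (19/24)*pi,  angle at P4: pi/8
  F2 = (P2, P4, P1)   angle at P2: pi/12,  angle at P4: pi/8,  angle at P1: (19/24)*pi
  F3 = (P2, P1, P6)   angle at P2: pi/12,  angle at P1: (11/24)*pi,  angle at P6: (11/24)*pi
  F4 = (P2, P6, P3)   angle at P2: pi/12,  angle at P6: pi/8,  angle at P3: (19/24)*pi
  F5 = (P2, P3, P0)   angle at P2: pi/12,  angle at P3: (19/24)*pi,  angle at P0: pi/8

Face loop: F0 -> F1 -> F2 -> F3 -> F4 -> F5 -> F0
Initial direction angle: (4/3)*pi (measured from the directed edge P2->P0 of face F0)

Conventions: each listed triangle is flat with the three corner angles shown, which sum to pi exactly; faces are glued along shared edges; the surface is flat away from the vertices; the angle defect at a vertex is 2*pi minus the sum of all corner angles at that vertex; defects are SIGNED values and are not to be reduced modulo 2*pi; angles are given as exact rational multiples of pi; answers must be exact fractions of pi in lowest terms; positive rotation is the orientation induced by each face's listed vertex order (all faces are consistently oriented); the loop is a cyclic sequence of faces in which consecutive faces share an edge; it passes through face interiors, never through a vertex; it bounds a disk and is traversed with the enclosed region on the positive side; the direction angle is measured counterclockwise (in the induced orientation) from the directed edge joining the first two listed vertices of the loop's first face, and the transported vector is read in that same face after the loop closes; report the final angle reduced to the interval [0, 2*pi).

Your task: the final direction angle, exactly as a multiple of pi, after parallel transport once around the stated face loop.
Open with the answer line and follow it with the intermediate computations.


Answer: final direction angle = pi/6

enclosed vertex P2: corner angles sum to (7/6)*pi, defect = 2*pi - (7/6)*pi = (5/6)*pi
final direction = starting direction + enclosed defect total, reduced mod 2*pi (induced orientation)
final angle = (4/3)*pi + (5/6)*pi = pi/6 (mod 2*pi)


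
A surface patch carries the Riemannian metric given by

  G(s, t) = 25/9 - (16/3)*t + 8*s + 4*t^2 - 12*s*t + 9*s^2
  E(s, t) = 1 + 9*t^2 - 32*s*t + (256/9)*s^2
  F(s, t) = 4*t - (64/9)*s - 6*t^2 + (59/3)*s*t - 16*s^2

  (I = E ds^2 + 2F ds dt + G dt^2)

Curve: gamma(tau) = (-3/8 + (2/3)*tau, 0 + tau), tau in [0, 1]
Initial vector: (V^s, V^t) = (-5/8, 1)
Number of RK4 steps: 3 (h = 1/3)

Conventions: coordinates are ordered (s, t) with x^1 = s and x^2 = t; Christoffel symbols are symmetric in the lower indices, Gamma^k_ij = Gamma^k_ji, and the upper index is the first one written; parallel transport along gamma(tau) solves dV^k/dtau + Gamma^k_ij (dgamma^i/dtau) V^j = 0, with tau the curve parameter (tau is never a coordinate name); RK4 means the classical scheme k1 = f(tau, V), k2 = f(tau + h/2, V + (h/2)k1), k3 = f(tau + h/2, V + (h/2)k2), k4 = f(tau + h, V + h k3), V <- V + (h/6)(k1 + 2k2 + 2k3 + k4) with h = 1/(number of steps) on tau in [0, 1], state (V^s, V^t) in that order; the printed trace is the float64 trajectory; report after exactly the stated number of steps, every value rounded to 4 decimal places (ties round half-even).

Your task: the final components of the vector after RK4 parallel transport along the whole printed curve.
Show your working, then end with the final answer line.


gamma'(tau) = (2/3, 1); f(tau, V)^k = -Gamma^k_ij(gamma(tau)) gamma'^i(tau) V^j; h = 1/3; intermediate values shown to 6 dp
curve data and Christoffel symbols at the stage parameters:
  tau = 0.000000: gamma = (-0.375000, 0.000000), gamma' = (0.666667, 1.000000); Gamma_sss = -2.114974, Gamma_sst = 1.189673, Gamma_stt = -0.793115, Gamma_tss = -0.220310, Gamma_tst = 0.123924, Gamma_ttt = -0.082616
  tau = 0.166667: gamma = (-0.263889, 0.166667), gamma' = (0.666667, 1.000000); Gamma_sss = -2.172938, Gamma_sst = 1.222278, Gamma_stt = -0.814852, Gamma_tss = -0.237335, Gamma_tst = 0.133501, Gamma_ttt = -0.089001
  tau = 0.333333: gamma = (-0.152778, 0.333333), gamma' = (0.666667, 1.000000); Gamma_sss = -2.231753, Gamma_sst = 1.255361, Gamma_stt = -0.836907, Gamma_tss = -0.256196, Gamma_tst = 0.144110, Gamma_ttt = -0.096074
  tau = 0.500000: gamma = (-0.041667, 0.500000), gamma' = (0.666667, 1.000000); Gamma_sss = -2.290883, Gamma_sst = 1.288622, Gamma_stt = -0.859081, Gamma_tss = -0.277123, Gamma_tst = 0.155882, Gamma_ttt = -0.103921
  tau = 0.666667: gamma = (0.069444, 0.666667), gamma' = (0.666667, 1.000000); Gamma_sss = -2.349590, Gamma_sst = 1.321644, Gamma_stt = -0.881096, Gamma_tss = -0.300374, Gamma_tst = 0.168960, Gamma_ttt = -0.112640
  tau = 0.833333: gamma = (0.180556, 0.833333), gamma' = (0.666667, 1.000000); Gamma_sss = -2.406872, Gamma_sst = 1.353866, Gamma_stt = -0.902577, Gamma_tss = -0.326233, Gamma_tst = 0.183506, Gamma_ttt = -0.122337
  tau = 1.000000: gamma = (0.291667, 1.000000), gamma' = (0.666667, 1.000000); Gamma_sss = -2.461387, Gamma_sst = 1.384530, Gamma_stt = -0.923020, Gamma_tss = -0.355008, Gamma_tst = 0.199692, Gamma_ttt = -0.133128
step 0: V^s = -0.6250, V^t = 1.0000
step 1: k1 = (-0.137694, -0.014343), k2 = (-0.146662, -0.016019), k3 = (-0.147000, -0.016056), k4 = (-0.156688, -0.017987); V <- V + (h/6)(k1 + 2k2 + 2k3 + k4): V^s = -0.6740, V^t = 0.9946
step 2: k1 = (-0.156684, -0.017987), k2 = (-0.167067, -0.020210), k3 = (-0.167480, -0.020260), k4 = (-0.178620, -0.022835); V <- V + (h/6)(k1 + 2k2 + 2k3 + k4): V^s = -0.7298, V^t = 0.9879
step 3: k1 = (-0.178614, -0.022834), k2 = (-0.190432, -0.025812), k3 = (-0.190926, -0.025878), k4 = (-0.203430, -0.029341); V <- V + (h/6)(k1 + 2k2 + 2k3 + k4): V^s = -0.7934, V^t = 0.9792

Answer: V^s = -0.7934, V^t = 0.9792


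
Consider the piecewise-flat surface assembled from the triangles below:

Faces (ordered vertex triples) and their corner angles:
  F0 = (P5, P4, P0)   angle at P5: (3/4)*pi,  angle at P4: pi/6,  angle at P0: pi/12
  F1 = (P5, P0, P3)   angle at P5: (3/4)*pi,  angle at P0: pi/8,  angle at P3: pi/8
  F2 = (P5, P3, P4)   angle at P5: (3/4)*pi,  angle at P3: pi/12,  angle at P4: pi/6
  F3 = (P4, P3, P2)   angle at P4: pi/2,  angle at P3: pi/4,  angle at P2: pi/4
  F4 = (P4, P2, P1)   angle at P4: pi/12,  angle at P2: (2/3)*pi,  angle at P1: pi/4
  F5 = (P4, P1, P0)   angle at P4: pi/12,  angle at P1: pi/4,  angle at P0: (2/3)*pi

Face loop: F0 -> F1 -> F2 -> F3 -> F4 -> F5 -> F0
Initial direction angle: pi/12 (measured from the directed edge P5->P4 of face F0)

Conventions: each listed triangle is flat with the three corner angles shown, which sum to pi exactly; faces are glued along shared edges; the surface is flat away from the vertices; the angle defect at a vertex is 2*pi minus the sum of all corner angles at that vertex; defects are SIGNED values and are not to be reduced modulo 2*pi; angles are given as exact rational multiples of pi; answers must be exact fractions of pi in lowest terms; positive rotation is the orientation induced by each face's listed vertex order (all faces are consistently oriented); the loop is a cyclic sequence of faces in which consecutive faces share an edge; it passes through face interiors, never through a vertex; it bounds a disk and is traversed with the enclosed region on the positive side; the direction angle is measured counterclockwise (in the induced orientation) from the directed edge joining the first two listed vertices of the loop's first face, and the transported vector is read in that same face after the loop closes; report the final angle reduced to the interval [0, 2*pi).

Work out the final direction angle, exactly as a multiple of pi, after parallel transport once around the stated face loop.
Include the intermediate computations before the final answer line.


enclosed vertex P4: corner angles sum to pi, defect = 2*pi - pi = pi
enclosed vertex P5: corner angles sum to (9/4)*pi, defect = 2*pi - (9/4)*pi = -pi/4
the final direction is the initial angle plus the enclosed defects, taken mod 2*pi in the induced orientation
final angle = pi/12 + (3/4)*pi = (5/6)*pi (mod 2*pi)

Answer: final direction angle = (5/6)*pi


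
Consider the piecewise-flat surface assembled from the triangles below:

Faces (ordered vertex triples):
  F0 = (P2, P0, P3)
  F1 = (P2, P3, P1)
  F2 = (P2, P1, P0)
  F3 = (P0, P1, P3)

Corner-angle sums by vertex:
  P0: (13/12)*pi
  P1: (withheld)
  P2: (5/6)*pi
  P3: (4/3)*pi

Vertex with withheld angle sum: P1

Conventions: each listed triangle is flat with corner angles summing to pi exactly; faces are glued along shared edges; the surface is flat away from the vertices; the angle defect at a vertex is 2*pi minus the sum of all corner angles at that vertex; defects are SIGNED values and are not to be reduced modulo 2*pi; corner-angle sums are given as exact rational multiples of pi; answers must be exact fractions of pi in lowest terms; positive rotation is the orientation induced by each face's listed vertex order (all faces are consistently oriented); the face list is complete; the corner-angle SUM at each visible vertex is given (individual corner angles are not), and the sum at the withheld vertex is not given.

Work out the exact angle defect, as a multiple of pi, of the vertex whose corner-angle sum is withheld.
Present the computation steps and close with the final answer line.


V = 4, E = 6, F = 4; chi = V - E + F = 2
Gauss-Bonnet: total defect = 2*pi*chi = 4*pi; visible defects sum to (11/4)*pi

Answer: defect(P1) = (5/4)*pi


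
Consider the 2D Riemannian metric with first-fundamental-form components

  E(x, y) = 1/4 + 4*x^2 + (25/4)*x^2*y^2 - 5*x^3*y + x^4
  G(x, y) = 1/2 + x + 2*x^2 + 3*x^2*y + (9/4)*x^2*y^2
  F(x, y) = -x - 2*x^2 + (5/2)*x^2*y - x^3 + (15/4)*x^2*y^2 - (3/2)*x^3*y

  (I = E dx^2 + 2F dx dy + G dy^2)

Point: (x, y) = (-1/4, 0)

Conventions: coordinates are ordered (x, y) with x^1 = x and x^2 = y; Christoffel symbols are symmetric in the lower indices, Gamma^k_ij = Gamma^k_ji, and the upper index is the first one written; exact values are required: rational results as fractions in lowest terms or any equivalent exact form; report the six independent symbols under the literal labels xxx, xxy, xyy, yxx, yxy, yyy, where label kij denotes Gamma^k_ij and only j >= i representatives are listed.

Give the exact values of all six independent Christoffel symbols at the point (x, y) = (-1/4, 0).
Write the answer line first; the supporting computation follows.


Answer: Gamma_xxx = -323/154, Gamma_xxy = 20/231, Gamma_xyy = 74/231, Gamma_yxx = 337/1848, Gamma_yxy = -5/154, Gamma_yyy = 10/77

E = 129/256, F = 9/64, G = 3/8 at the point
E_x = -33/16, E_y = 5/64, F_x = -3/16, F_y = 23/128, G_x = 0, G_y = 3/16
EG - F^2 = 693/4096;  g^inv = (4096/693) * [[3/8, -9/64], [-9/64, 129/256]]
first-kind symbols [ij,l] = (1/2)(d_i g_jl + d_j g_il - d_l g_ij): [xx,x] = E_x/2 = -33/32, [xx,y] = F_x - E_y/2 = -29/128, [xy,x] = E_y/2 = 5/128, [xy,y] = G_x/2 = 0, [yy,x] = F_y - G_x/2 = 23/128, [yy,y] = G_y/2 = 3/32
Gamma^x_ij = (G*[ij,x] - F*[ij,y])/(EG - F^2), Gamma^y_ij = (E*[ij,y] - F*[ij,x])/(EG - F^2)


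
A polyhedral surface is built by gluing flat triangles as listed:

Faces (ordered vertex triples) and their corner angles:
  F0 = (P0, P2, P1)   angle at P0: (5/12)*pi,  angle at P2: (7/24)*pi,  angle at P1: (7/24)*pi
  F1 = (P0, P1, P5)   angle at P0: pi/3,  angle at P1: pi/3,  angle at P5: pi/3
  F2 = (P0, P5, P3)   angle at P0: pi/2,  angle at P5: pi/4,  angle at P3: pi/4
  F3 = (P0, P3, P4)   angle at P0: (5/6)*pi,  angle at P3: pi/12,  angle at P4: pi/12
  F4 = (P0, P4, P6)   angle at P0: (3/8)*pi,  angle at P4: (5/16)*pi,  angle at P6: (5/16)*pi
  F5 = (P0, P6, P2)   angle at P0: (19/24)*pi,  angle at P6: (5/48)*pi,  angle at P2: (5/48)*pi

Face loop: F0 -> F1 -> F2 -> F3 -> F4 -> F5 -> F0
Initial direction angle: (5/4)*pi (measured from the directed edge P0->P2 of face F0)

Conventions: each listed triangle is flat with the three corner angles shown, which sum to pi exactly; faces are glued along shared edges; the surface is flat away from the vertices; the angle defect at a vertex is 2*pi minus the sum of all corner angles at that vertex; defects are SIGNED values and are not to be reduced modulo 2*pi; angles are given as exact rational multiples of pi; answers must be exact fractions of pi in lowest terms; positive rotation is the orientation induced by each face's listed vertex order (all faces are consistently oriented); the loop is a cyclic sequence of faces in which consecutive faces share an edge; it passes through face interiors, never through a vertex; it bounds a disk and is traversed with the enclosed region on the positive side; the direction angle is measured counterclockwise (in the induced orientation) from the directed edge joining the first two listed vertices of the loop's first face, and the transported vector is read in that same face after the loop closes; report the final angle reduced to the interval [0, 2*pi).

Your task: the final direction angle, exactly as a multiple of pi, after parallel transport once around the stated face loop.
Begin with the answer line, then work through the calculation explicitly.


Answer: final direction angle = 0

enclosed vertex P0: corner angles sum to (13/4)*pi, defect = 2*pi - (13/4)*pi = (-5/4)*pi
summing the enclosed defects onto the initial angle, mod 2*pi in the induced orientation:
final angle = (5/4)*pi - (5/4)*pi = 0 (mod 2*pi)


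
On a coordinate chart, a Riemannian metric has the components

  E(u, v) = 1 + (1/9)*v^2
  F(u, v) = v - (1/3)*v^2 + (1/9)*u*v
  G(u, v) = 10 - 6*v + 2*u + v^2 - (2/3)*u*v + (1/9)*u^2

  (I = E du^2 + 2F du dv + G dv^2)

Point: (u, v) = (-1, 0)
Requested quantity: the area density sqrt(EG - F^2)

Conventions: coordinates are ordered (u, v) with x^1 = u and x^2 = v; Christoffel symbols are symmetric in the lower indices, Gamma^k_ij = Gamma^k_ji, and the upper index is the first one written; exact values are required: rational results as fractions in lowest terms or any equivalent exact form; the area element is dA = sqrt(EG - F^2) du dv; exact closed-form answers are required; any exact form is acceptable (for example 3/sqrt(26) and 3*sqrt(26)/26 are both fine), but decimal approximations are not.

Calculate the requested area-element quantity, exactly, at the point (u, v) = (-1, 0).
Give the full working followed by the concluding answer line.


E = 1, F = 0, G = 73/9; EG - F^2 = 73/9

Answer: sqrt(EG - F^2) = sqrt(73)/3


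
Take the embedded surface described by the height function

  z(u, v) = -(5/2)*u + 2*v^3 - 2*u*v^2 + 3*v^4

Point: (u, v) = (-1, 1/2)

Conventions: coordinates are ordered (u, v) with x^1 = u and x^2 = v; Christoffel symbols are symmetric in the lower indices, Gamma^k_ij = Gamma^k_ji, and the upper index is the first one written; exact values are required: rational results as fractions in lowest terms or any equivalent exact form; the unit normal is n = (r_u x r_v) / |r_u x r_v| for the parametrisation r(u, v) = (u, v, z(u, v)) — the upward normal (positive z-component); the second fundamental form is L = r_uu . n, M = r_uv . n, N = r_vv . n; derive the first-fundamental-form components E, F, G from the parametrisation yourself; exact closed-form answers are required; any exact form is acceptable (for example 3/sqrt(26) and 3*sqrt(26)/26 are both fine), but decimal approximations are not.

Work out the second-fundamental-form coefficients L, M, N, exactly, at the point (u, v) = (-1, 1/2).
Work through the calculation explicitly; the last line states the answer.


z_u = -3, z_v = 5, z_uu = 0, z_uv = -2, z_vv = 19
E = 10, F = -15, G = 26; answer radicand W^2 = 35
unnormalised second-form numerators: l = 0, m = -2, n = 19; L = l/sqrt(35), and similarly M = m/sqrt(W^2), N = n/sqrt(W^2)

Answer: L = 0, M = -2*sqrt(35)/35, N = 19*sqrt(35)/35


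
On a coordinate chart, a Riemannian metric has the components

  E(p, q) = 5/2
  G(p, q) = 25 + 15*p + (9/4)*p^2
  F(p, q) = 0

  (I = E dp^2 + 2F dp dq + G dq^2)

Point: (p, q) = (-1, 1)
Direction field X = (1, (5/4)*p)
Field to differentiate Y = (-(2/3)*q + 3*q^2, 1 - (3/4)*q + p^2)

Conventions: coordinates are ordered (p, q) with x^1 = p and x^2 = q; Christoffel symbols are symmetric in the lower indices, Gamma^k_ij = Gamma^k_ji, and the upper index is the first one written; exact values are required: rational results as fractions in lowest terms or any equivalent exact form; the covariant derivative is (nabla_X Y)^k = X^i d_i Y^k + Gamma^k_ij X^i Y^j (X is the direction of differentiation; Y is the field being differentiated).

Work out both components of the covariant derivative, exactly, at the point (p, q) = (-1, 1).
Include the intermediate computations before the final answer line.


E = 5/2, F = 0, G = 49/4 at the point
E_p = 0, E_q = 0, F_p = 0, F_q = 0, G_p = 21/2, G_q = 0
EG - F^2 = 245/8;  g^inv = (8/245) * [[49/4, 0], [0, 5/2]]
first-kind symbols [ij,l] = (1/2)(d_i g_jl + d_j g_il - d_l g_ij): [pp,p] = E_p/2 = 0, [pp,q] = F_p - E_q/2 = 0, [pq,p] = E_q/2 = 0, [pq,q] = G_p/2 = 21/4, [qq,p] = F_q - G_p/2 = -21/4, [qq,q] = G_q/2 = 0
Gamma^p_ij = (G*[ij,p] - F*[ij,q])/(EG - F^2), Gamma^q_ij = (E*[ij,q] - F*[ij,p])/(EG - F^2)
Gamma_ppp = 0, Gamma_ppq = 0, Gamma_pqq = -21/10, Gamma_qpp = 0, Gamma_qpq = 3/7, Gamma_qqq = 0
X = (1, -5/4), Y = (7/3, 5/4) at the point

Answer: (nabla_X Y)^p = -325/96, (nabla_X Y)^q = -199/112


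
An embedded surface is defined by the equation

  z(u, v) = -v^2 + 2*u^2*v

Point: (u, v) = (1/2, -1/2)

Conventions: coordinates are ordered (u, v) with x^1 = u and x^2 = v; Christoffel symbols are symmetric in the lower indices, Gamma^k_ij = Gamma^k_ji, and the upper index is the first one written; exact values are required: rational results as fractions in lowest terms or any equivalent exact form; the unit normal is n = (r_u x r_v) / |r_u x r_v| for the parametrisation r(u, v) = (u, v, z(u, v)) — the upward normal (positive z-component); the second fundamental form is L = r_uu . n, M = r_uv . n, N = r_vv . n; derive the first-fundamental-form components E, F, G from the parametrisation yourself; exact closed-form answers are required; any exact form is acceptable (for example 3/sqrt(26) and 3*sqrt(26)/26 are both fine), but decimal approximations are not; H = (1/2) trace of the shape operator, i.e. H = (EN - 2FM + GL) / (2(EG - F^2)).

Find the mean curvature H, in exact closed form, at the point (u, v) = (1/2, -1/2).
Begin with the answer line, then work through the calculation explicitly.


Answer: H = -18*sqrt(17)/289

z_u = -1, z_v = 3/2, z_uu = -2, z_uv = 2, z_vv = -2
E = 2, F = -3/2, G = 13/4; answer radicand W^2 = 17/4
unnormalised second-form numerators: l = -2, m = 2, n = -2; L = l/sqrt(17/4), and similarly M = m/sqrt(W^2), N = n/sqrt(W^2)
H = (E*n - 2*F*m + G*l) / (2*(EG - F^2)*sqrt(W^2)); E*n - 2*F*m + G*l = -9/2, EG - F^2 = 17/4, so H = (-9/17)/sqrt(17/4)


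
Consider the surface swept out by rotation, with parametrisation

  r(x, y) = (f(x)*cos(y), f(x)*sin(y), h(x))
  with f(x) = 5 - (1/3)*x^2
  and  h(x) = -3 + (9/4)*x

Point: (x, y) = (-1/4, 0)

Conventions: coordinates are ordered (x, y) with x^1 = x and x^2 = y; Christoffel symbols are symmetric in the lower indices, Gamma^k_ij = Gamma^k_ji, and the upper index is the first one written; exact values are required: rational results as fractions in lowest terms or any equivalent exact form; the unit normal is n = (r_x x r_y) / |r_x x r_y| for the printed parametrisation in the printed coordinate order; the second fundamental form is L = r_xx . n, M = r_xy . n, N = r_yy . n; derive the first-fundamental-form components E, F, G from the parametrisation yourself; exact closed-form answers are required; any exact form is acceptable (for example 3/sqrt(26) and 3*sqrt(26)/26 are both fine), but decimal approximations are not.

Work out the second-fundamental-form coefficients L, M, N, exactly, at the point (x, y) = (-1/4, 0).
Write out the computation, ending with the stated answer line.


f = 239/48, f' = 1/6, f'' = -2/3, h' = 9/4, h'' = 0
E = 733/144, F = 0, G = 57121/2304; answer radicand W^2 = 733/144
unnormalised second-form numerators: l = 3/2, m = 0, n = 717/64; L = l/sqrt(733/144), and similarly M = m/sqrt(W^2), N = n/sqrt(W^2)

Answer: L = 18*sqrt(733)/733, M = 0, N = 2151*sqrt(733)/11728
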